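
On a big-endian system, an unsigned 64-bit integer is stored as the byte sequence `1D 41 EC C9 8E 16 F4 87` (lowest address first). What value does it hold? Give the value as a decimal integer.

In big-endian order the high byte comes first in memory.
The bytes are already most-significant first: 0x1D41ECC98E16F487.
0x1D41ECC98E16F487 = 2108226451002553479.

2108226451002553479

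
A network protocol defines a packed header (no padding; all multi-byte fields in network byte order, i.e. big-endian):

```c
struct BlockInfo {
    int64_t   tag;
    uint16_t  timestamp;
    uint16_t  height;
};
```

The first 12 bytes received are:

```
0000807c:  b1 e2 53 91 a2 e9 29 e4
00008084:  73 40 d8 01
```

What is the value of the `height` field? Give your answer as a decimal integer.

`height` follows `tag` (8 B), `timestamp` (2 B), so it starts at offset 8 + 2 = 10 and occupies 2 bytes.
Bytes at offsets 10..11: D8 01.
Big-endian stores the most-significant byte at the lowest address.
The bytes are already most-significant first: 0xD801.
0xD801 = 55297.

55297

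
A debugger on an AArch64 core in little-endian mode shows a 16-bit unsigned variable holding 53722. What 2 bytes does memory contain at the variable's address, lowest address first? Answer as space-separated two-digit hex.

DA D1

53722 in hexadecimal, padded to 16 bits, is 0xD1DA.
Split into bytes (most-significant first): D1 DA.
Little-endian stores the least-significant byte at the lowest address.
So at ascending addresses the bytes are DA D1.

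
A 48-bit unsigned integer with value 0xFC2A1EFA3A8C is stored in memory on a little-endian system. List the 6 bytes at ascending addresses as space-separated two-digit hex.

8C 3A FA 1E 2A FC

Split into bytes (most-significant first): FC 2A 1E FA 3A 8C.
Little-endian stores the least-significant byte at the lowest address.
So at ascending addresses the bytes are 8C 3A FA 1E 2A FC.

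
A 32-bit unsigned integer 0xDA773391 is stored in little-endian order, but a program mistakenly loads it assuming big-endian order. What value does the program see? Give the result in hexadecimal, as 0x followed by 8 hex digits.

Stored little-endian, the bytes at ascending addresses are 91 33 77 DA.
Read back as big-endian, the last byte is least significant, giving 0x913377DA.

0x913377DA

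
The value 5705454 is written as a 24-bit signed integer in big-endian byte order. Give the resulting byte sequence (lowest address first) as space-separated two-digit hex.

5705454 in hexadecimal, padded to 24 bits, is 0x570EEE.
Split into bytes (most-significant first): 57 0E EE.
In big-endian order the high byte comes first in memory.
So the memory order matches the most-significant-first order: 57 0E EE.

57 0E EE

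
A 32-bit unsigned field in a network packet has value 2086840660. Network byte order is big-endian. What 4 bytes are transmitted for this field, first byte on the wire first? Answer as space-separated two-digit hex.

2086840660 in hexadecimal, padded to 32 bits, is 0x7C62A954.
Split into bytes (most-significant first): 7C 62 A9 54.
Big-endian stores the most-significant byte at the lowest address.
So the memory order matches the most-significant-first order: 7C 62 A9 54.

7C 62 A9 54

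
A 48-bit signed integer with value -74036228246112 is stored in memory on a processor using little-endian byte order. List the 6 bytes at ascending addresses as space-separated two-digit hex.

A0 35 EA 18 AA BC

Two's complement of -74036228246112 in 48 bits: 74036228246112 = 0x4355E715CA60; invert → 0xBCAA18EA359F; add 1 → 0xBCAA18EA35A0.
Split into bytes (most-significant first): BC AA 18 EA 35 A0.
Little-endian: lowest address holds the least-significant byte.
So at ascending addresses the bytes are A0 35 EA 18 AA BC.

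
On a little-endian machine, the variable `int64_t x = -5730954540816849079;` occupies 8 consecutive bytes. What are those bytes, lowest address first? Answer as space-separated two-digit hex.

49 27 B3 82 35 8F 77 B0

Two's complement of -5730954540816849079 in 64 bits: 5730954540816849079 = 0x4F8870CA7D4CD8B7; invert → 0xB0778F3582B32748; add 1 → 0xB0778F3582B32749.
Split into bytes (most-significant first): B0 77 8F 35 82 B3 27 49.
In little-endian order the low byte comes first in memory.
So at ascending addresses the bytes are 49 27 B3 82 35 8F 77 B0.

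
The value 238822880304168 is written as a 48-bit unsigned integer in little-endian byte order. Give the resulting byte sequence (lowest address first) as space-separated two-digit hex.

28 DC F1 48 35 D9

238822880304168 in hexadecimal, padded to 48 bits, is 0xD93548F1DC28.
Split into bytes (most-significant first): D9 35 48 F1 DC 28.
Little-endian: lowest address holds the least-significant byte.
So at ascending addresses the bytes are 28 DC F1 48 35 D9.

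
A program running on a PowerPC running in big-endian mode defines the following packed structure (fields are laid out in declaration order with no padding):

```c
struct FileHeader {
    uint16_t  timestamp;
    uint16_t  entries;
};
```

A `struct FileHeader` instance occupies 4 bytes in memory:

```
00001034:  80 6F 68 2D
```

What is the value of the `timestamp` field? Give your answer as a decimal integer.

`timestamp` is the first field, at byte offset 0, occupying 2 bytes.
Bytes at offsets 0..1: 80 6F.
Big-endian: lowest address holds the most-significant byte.
The bytes are already most-significant first: 0x806F.
0x806F = 32879.

32879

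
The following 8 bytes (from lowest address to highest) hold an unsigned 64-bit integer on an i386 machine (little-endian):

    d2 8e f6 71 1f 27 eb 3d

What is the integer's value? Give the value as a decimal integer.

Little-endian stores the least-significant byte at the lowest address.
Reassemble most-significant byte first: 3D EB 27 1F 71 F6 8E D2 → 0x3DEB271F71F68ED2.
0x3DEB271F71F68ED2 = 4461702871850061522.

4461702871850061522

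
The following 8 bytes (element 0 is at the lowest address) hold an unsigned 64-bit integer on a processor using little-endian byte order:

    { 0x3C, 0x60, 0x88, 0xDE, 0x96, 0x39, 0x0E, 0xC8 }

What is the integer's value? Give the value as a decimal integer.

14415522777400893500

Little-endian: lowest address holds the least-significant byte.
Reassemble most-significant byte first: C8 0E 39 96 DE 88 60 3C → 0xC80E3996DE88603C.
0xC80E3996DE88603C = 14415522777400893500.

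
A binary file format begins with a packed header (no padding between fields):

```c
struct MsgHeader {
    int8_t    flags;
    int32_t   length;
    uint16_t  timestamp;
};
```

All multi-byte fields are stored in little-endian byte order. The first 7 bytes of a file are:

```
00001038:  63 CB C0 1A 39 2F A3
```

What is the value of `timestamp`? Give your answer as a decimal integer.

41775

`timestamp` follows `flags` (1 B), `length` (4 B), so it starts at offset 1 + 4 = 5 and occupies 2 bytes.
Bytes at offsets 5..6: 2F A3.
Little-endian: lowest address holds the least-significant byte.
Reassemble most-significant byte first: A3 2F → 0xA32F.
0xA32F = 41775.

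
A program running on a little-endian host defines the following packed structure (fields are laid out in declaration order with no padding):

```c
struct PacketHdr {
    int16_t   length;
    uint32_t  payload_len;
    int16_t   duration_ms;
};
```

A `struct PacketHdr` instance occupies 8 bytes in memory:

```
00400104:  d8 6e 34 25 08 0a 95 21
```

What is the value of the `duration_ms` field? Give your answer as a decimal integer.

8597

`duration_ms` follows `length` (2 B), `payload_len` (4 B), so it starts at offset 2 + 4 = 6 and occupies 2 bytes.
Bytes at offsets 6..7: 95 21.
Little-endian: lowest address holds the least-significant byte.
Reassemble most-significant byte first: 21 95 → 0x2195.
0x2195 = 8597.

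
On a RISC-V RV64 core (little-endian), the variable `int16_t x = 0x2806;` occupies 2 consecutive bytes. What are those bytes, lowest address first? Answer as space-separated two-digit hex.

06 28

Split into bytes (most-significant first): 28 06.
Little-endian stores the least-significant byte at the lowest address.
So at ascending addresses the bytes are 06 28.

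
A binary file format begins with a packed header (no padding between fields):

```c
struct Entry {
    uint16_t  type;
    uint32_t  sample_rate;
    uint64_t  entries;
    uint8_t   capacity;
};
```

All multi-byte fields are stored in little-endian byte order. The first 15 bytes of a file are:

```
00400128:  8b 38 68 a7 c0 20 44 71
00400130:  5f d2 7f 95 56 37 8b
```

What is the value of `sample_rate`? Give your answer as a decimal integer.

`sample_rate` follows `type` (2 bytes), so it starts at byte offset 2 and occupies 4 bytes.
Bytes at offsets 2..5: 68 A7 C0 20.
Little-endian stores the least-significant byte at the lowest address.
Reassemble most-significant byte first: 20 C0 A7 68 → 0x20C0A768.
0x20C0A768 = 549496680.

549496680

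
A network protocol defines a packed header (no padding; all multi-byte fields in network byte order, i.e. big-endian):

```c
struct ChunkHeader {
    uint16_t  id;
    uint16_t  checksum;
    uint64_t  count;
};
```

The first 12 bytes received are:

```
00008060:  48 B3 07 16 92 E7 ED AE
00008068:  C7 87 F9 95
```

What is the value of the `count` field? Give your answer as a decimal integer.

`count` follows `id` (2 B), `checksum` (2 B), so it starts at offset 2 + 2 = 4 and occupies 8 bytes.
Bytes at offsets 4..11: 92 E7 ED AE C7 87 F9 95.
Big-endian stores the most-significant byte at the lowest address.
The bytes are already most-significant first: 0x92E7EDAEC787F995.
0x92E7EDAEC787F995 = 10585690784085309845.

10585690784085309845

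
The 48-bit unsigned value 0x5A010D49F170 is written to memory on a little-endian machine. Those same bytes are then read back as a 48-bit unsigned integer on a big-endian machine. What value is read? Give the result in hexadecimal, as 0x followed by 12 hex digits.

0x70F1490D015A

Stored little-endian, the bytes at ascending addresses are 70 F1 49 0D 01 5A.
Read back as big-endian, the last byte is least significant, giving 0x70F1490D015A.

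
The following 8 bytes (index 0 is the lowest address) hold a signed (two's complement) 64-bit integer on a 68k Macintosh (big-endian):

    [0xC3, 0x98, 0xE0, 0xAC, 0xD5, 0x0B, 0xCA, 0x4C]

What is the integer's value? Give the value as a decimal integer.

Big-endian stores the most-significant byte at the lowest address.
The bytes are already most-significant first: 0xC398E0ACD50BCA4C.
Top bit is set, so as a signed 64-bit value this is 0xC398E0ACD50BCA4C − 2^64 = -4352482006940267956.

-4352482006940267956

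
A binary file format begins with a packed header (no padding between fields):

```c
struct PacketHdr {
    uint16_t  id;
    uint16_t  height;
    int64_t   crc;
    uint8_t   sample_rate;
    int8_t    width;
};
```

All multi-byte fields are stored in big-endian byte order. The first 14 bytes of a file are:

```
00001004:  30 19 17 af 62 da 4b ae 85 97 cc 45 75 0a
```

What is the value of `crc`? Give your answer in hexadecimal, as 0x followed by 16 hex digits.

0x62DA4BAE8597CC45

`crc` follows `id` (2 B), `height` (2 B), so it starts at offset 2 + 2 = 4 and occupies 8 bytes.
Bytes at offsets 4..11: 62 DA 4B AE 85 97 CC 45.
In big-endian order the high byte comes first in memory.
The bytes are already most-significant first: 0x62DA4BAE8597CC45.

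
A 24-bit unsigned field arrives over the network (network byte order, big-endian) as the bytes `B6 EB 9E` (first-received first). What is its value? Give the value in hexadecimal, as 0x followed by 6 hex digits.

0xB6EB9E

Big-endian: lowest address holds the most-significant byte.
The bytes are already most-significant first: 0xB6EB9E.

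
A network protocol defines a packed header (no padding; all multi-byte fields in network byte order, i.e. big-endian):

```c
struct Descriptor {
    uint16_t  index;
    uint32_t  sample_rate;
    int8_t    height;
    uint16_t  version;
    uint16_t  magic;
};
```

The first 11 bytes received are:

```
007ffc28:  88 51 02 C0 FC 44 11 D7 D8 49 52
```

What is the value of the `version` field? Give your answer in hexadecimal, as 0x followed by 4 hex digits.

0xD7D8

`version` follows `index` (2 B), `sample_rate` (4 B), `height` (1 B), so it starts at offset 2 + 4 + 1 = 7 and occupies 2 bytes.
Bytes at offsets 7..8: D7 D8.
Big-endian stores the most-significant byte at the lowest address.
The bytes are already most-significant first: 0xD7D8.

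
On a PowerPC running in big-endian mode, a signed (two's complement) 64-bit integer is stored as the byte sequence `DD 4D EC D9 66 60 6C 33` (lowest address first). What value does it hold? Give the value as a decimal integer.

Big-endian: lowest address holds the most-significant byte.
The bytes are already most-significant first: 0xDD4DECD966606C33.
Top bit is set, so as a signed 64-bit value this is 0xDD4DECD966606C33 − 2^64 = -2500081799651103693.

-2500081799651103693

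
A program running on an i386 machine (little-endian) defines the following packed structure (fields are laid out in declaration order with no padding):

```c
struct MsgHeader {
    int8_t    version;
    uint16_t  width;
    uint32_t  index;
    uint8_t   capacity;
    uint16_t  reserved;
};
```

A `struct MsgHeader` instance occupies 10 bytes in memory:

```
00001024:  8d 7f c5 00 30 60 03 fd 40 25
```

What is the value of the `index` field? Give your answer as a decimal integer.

56635392

`index` follows `version` (1 B), `width` (2 B), so it starts at offset 1 + 2 = 3 and occupies 4 bytes.
Bytes at offsets 3..6: 00 30 60 03.
Little-endian stores the least-significant byte at the lowest address.
Reassemble most-significant byte first: 03 60 30 00 → 0x03603000.
0x03603000 = 56635392.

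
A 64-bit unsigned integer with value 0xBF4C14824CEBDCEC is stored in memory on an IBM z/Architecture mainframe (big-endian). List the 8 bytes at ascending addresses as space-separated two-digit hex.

BF 4C 14 82 4C EB DC EC

Split into bytes (most-significant first): BF 4C 14 82 4C EB DC EC.
In big-endian order the high byte comes first in memory.
So the memory order matches the most-significant-first order: BF 4C 14 82 4C EB DC EC.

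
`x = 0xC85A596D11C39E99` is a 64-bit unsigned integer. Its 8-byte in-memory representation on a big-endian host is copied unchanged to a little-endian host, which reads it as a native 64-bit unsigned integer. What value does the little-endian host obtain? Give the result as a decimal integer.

Stored big-endian, the bytes at ascending addresses are C8 5A 59 6D 11 C3 9E 99.
Read back as little-endian, the first byte is least significant, giving 0x999EC3116D595AC8.
0x999EC3116D595AC8 = 11069499413739690696.

11069499413739690696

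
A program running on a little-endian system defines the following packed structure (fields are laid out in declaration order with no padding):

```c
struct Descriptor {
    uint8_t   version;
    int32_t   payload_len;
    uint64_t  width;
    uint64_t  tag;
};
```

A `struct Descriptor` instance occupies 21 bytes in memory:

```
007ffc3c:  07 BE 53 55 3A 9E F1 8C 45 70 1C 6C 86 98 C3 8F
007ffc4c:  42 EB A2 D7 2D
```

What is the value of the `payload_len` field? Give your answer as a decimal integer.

`payload_len` follows `version` (1 byte), so it starts at byte offset 1 and occupies 4 bytes.
Bytes at offsets 1..4: BE 53 55 3A.
Little-endian: lowest address holds the least-significant byte.
Reassemble most-significant byte first: 3A 55 53 BE → 0x3A5553BE.
0x3A5553BE = 978670526.

978670526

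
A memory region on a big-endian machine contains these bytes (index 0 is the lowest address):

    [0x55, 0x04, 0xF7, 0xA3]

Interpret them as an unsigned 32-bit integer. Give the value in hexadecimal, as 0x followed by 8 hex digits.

Big-endian stores the most-significant byte at the lowest address.
The bytes are already most-significant first: 0x5504F7A3.

0x5504F7A3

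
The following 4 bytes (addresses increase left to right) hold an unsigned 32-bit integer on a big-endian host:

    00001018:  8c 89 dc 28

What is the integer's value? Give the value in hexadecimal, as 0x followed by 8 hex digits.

In big-endian order the high byte comes first in memory.
The bytes are already most-significant first: 0x8C89DC28.

0x8C89DC28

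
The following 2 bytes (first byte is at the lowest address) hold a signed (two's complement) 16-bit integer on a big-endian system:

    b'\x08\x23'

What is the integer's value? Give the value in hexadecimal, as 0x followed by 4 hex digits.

Big-endian: lowest address holds the most-significant byte.
The bytes are already most-significant first: 0x0823.

0x0823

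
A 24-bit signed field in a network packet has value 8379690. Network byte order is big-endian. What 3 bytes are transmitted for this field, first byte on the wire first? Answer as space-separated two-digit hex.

7F DD 2A

8379690 in hexadecimal, padded to 24 bits, is 0x7FDD2A.
Split into bytes (most-significant first): 7F DD 2A.
In big-endian order the high byte comes first in memory.
So the memory order matches the most-significant-first order: 7F DD 2A.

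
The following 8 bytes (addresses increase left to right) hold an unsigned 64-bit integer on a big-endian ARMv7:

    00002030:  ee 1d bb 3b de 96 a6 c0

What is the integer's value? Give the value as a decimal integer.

17158076021163337408

Big-endian: lowest address holds the most-significant byte.
The bytes are already most-significant first: 0xEE1DBB3BDE96A6C0.
0xEE1DBB3BDE96A6C0 = 17158076021163337408.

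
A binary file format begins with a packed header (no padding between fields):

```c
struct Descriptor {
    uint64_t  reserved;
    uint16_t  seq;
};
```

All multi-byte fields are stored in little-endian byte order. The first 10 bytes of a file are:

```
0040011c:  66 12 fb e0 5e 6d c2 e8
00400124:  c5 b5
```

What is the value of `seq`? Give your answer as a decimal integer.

`seq` follows `reserved` (8 bytes), so it starts at byte offset 8 and occupies 2 bytes.
Bytes at offsets 8..9: C5 B5.
Little-endian stores the least-significant byte at the lowest address.
Reassemble most-significant byte first: B5 C5 → 0xB5C5.
0xB5C5 = 46533.

46533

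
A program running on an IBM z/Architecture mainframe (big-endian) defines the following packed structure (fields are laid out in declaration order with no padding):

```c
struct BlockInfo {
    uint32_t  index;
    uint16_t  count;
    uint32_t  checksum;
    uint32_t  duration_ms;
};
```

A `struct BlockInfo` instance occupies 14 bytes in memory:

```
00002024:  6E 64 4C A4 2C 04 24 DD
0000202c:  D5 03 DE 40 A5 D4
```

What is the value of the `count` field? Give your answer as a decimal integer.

`count` follows `index` (4 bytes), so it starts at byte offset 4 and occupies 2 bytes.
Bytes at offsets 4..5: 2C 04.
In big-endian order the high byte comes first in memory.
The bytes are already most-significant first: 0x2C04.
0x2C04 = 11268.

11268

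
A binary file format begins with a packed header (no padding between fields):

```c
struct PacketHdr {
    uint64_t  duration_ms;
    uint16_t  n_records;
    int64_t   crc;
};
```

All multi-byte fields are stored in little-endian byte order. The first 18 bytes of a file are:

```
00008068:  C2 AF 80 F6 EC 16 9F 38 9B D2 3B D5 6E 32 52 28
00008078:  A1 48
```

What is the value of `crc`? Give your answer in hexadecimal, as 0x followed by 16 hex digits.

0x48A12852326ED53B

`crc` follows `duration_ms` (8 B), `n_records` (2 B), so it starts at offset 8 + 2 = 10 and occupies 8 bytes.
Bytes at offsets 10..17: 3B D5 6E 32 52 28 A1 48.
In little-endian order the low byte comes first in memory.
Reassemble most-significant byte first: 48 A1 28 52 32 6E D5 3B → 0x48A12852326ED53B.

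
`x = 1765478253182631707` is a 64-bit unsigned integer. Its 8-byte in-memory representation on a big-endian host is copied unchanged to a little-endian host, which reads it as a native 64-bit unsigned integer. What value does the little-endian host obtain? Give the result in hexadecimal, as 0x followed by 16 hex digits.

0x1BBFA00B1E3D8018

1765478253182631707 in 64-bit hexadecimal is 0x18803D1E0BA0BF1B.
Stored big-endian, the bytes at ascending addresses are 18 80 3D 1E 0B A0 BF 1B.
Read back as little-endian, the first byte is least significant, giving 0x1BBFA00B1E3D8018.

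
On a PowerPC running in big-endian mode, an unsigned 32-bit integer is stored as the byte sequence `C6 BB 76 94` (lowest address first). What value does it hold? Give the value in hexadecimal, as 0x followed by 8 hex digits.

Big-endian stores the most-significant byte at the lowest address.
The bytes are already most-significant first: 0xC6BB7694.

0xC6BB7694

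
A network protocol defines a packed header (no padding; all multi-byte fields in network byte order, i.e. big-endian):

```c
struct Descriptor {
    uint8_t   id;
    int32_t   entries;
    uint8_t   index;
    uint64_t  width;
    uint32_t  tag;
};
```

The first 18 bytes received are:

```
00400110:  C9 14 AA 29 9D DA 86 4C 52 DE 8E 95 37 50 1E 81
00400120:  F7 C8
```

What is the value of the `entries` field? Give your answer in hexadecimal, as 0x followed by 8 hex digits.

`entries` follows `id` (1 byte), so it starts at byte offset 1 and occupies 4 bytes.
Bytes at offsets 1..4: 14 AA 29 9D.
Big-endian: lowest address holds the most-significant byte.
The bytes are already most-significant first: 0x14AA299D.

0x14AA299D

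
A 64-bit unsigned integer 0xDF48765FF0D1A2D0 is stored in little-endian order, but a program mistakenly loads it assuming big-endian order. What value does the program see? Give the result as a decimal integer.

Stored little-endian, the bytes at ascending addresses are D0 A2 D1 F0 5F 76 48 DF.
Read back as big-endian, the last byte is least significant, giving 0xD0A2D1F05F7648DF.
0xD0A2D1F05F7648DF = 15033809336440080607.

15033809336440080607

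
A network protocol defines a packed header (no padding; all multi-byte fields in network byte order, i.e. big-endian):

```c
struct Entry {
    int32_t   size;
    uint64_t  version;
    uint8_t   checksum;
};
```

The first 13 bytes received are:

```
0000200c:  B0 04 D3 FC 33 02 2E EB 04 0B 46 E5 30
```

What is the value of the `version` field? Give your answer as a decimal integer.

`version` follows `size` (4 bytes), so it starts at byte offset 4 and occupies 8 bytes.
Bytes at offsets 4..11: 33 02 2E EB 04 0B 46 E5.
Big-endian stores the most-significant byte at the lowest address.
The bytes are already most-significant first: 0x33022EEB040B46E5.
0x33022EEB040B46E5 = 3675551832807786213.

3675551832807786213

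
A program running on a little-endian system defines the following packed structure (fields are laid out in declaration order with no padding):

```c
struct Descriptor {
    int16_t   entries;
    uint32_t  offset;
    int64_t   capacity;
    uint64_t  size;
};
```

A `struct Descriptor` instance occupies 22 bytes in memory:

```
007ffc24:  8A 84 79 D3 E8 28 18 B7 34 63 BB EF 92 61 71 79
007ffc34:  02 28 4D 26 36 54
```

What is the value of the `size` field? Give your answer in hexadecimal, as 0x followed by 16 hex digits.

`size` follows `entries` (2 B), `offset` (4 B), `capacity` (8 B), so it starts at offset 2 + 4 + 8 = 14 and occupies 8 bytes.
Bytes at offsets 14..21: 71 79 02 28 4D 26 36 54.
Little-endian: lowest address holds the least-significant byte.
Reassemble most-significant byte first: 54 36 26 4D 28 02 79 71 → 0x5436264D28027971.

0x5436264D28027971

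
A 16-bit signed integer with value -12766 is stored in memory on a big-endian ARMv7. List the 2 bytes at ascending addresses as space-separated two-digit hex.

Two's complement of -12766 in 16 bits: 12766 = 0x31DE; invert → 0xCE21; add 1 → 0xCE22.
Split into bytes (most-significant first): CE 22.
In big-endian order the high byte comes first in memory.
So the memory order matches the most-significant-first order: CE 22.

CE 22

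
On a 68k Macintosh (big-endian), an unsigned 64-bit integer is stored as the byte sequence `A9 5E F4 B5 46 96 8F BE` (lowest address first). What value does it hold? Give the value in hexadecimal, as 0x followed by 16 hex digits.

Big-endian stores the most-significant byte at the lowest address.
The bytes are already most-significant first: 0xA95EF4B546968FBE.

0xA95EF4B546968FBE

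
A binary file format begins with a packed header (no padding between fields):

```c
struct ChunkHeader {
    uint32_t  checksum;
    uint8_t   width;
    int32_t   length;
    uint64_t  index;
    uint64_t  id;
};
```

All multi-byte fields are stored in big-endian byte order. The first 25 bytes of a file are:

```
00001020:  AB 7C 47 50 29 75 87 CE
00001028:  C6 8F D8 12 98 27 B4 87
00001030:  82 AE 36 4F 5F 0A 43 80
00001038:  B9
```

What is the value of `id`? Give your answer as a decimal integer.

12553308280954519737

`id` follows `checksum` (4 B), `width` (1 B), `length` (4 B), `index` (8 B), so it starts at offset 4 + 1 + 4 + 8 = 17 and occupies 8 bytes.
Bytes at offsets 17..24: AE 36 4F 5F 0A 43 80 B9.
Big-endian: lowest address holds the most-significant byte.
The bytes are already most-significant first: 0xAE364F5F0A4380B9.
0xAE364F5F0A4380B9 = 12553308280954519737.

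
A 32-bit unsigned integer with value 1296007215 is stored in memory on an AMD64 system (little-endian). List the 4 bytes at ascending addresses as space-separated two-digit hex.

1296007215 in hexadecimal, padded to 32 bits, is 0x4D3F802F.
Split into bytes (most-significant first): 4D 3F 80 2F.
Little-endian stores the least-significant byte at the lowest address.
So at ascending addresses the bytes are 2F 80 3F 4D.

2F 80 3F 4D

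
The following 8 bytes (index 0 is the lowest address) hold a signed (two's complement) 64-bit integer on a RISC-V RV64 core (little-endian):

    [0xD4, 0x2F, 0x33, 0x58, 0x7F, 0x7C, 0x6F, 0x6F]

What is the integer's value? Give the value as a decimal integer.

Little-endian: lowest address holds the least-significant byte.
Reassemble most-significant byte first: 6F 6F 7C 7F 58 33 2F D4 → 0x6F6F7C7F58332FD4.
0x6F6F7C7F58332FD4 = 8029773547007324116.

8029773547007324116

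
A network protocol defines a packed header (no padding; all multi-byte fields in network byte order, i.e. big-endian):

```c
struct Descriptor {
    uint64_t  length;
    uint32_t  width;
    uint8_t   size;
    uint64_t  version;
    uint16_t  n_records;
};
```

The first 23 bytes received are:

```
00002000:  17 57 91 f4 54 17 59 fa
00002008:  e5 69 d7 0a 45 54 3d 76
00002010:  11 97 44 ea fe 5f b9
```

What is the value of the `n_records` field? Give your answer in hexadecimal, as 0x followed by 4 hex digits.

0x5FB9

`n_records` follows `length` (8 B), `width` (4 B), `size` (1 B), `version` (8 B), so it starts at offset 8 + 4 + 1 + 8 = 21 and occupies 2 bytes.
Bytes at offsets 21..22: 5F B9.
Big-endian stores the most-significant byte at the lowest address.
The bytes are already most-significant first: 0x5FB9.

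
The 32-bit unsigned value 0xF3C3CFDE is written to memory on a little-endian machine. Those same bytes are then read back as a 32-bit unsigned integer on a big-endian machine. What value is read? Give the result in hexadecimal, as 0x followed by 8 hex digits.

Stored little-endian, the bytes at ascending addresses are DE CF C3 F3.
Read back as big-endian, the last byte is least significant, giving 0xDECFC3F3.

0xDECFC3F3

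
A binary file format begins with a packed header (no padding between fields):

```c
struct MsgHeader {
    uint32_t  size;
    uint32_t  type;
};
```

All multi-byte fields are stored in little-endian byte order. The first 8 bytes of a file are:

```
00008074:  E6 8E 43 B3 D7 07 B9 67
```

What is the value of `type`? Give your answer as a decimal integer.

`type` follows `size` (4 bytes), so it starts at byte offset 4 and occupies 4 bytes.
Bytes at offsets 4..7: D7 07 B9 67.
In little-endian order the low byte comes first in memory.
Reassemble most-significant byte first: 67 B9 07 D7 → 0x67B907D7.
0x67B907D7 = 1740179415.

1740179415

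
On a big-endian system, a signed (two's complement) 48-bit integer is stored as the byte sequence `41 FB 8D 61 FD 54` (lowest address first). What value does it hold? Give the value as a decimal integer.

72548664606036

In big-endian order the high byte comes first in memory.
The bytes are already most-significant first: 0x41FB8D61FD54.
0x41FB8D61FD54 = 72548664606036.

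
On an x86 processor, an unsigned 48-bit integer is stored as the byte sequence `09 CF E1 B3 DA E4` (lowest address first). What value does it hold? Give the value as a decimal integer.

Little-endian: lowest address holds the least-significant byte.
Reassemble most-significant byte first: E4 DA B3 E1 CF 09 → 0xE4DAB3E1CF09.
0xE4DAB3E1CF09 = 251627971923721.

251627971923721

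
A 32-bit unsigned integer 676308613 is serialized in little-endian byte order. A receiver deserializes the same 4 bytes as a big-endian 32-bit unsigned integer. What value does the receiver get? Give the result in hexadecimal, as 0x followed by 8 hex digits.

676308613 in 32-bit hexadecimal is 0x284FA685.
Stored little-endian, the bytes at ascending addresses are 85 A6 4F 28.
Read back as big-endian, the last byte is least significant, giving 0x85A64F28.

0x85A64F28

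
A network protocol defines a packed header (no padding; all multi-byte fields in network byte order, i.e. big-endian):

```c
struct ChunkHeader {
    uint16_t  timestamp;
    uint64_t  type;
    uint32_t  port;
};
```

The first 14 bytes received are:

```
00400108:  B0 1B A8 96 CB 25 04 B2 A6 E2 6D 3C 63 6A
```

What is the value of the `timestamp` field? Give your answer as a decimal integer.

45083

`timestamp` is the first field, at byte offset 0, occupying 2 bytes.
Bytes at offsets 0..1: B0 1B.
Big-endian: lowest address holds the most-significant byte.
The bytes are already most-significant first: 0xB01B.
0xB01B = 45083.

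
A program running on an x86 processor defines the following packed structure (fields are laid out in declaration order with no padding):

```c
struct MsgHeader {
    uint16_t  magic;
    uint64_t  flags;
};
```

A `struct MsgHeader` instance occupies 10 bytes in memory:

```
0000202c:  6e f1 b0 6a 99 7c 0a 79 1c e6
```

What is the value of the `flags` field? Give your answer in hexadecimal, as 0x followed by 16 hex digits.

`flags` follows `magic` (2 bytes), so it starts at byte offset 2 and occupies 8 bytes.
Bytes at offsets 2..9: B0 6A 99 7C 0A 79 1C E6.
Little-endian: lowest address holds the least-significant byte.
Reassemble most-significant byte first: E6 1C 79 0A 7C 99 6A B0 → 0xE61C790A7C996AB0.

0xE61C790A7C996AB0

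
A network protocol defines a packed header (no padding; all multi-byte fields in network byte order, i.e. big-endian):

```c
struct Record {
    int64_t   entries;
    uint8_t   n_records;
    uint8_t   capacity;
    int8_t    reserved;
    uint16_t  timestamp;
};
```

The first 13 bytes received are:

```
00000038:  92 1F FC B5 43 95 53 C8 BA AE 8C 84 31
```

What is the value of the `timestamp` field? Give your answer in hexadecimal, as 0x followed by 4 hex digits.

0x8431

`timestamp` follows `entries` (8 B), `n_records` (1 B), `capacity` (1 B), `reserved` (1 B), so it starts at offset 8 + 1 + 1 + 1 = 11 and occupies 2 bytes.
Bytes at offsets 11..12: 84 31.
Big-endian stores the most-significant byte at the lowest address.
The bytes are already most-significant first: 0x8431.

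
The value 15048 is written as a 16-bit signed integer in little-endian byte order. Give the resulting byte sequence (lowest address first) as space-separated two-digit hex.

C8 3A

15048 in hexadecimal, padded to 16 bits, is 0x3AC8.
Split into bytes (most-significant first): 3A C8.
Little-endian stores the least-significant byte at the lowest address.
So at ascending addresses the bytes are C8 3A.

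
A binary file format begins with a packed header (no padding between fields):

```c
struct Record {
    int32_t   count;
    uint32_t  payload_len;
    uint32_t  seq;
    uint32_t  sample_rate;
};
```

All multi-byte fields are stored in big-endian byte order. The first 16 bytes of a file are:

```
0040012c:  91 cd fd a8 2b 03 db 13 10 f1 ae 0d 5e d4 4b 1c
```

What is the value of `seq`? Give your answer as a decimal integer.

`seq` follows `count` (4 B), `payload_len` (4 B), so it starts at offset 4 + 4 = 8 and occupies 4 bytes.
Bytes at offsets 8..11: 10 F1 AE 0D.
Big-endian stores the most-significant byte at the lowest address.
The bytes are already most-significant first: 0x10F1AE0D.
0x10F1AE0D = 284274189.

284274189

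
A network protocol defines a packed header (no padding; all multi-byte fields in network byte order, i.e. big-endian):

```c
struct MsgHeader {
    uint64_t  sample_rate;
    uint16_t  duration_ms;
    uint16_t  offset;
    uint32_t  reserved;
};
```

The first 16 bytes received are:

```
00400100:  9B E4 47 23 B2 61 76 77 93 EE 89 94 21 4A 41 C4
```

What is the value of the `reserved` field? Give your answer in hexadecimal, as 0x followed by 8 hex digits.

0x214A41C4

`reserved` follows `sample_rate` (8 B), `duration_ms` (2 B), `offset` (2 B), so it starts at offset 8 + 2 + 2 = 12 and occupies 4 bytes.
Bytes at offsets 12..15: 21 4A 41 C4.
In big-endian order the high byte comes first in memory.
The bytes are already most-significant first: 0x214A41C4.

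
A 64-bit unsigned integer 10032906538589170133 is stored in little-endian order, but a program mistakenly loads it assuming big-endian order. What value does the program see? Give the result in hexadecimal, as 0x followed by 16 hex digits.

10032906538589170133 in 64-bit hexadecimal is 0x8B3C0B57194D29D5.
Stored little-endian, the bytes at ascending addresses are D5 29 4D 19 57 0B 3C 8B.
Read back as big-endian, the last byte is least significant, giving 0xD5294D19570B3C8B.

0xD5294D19570B3C8B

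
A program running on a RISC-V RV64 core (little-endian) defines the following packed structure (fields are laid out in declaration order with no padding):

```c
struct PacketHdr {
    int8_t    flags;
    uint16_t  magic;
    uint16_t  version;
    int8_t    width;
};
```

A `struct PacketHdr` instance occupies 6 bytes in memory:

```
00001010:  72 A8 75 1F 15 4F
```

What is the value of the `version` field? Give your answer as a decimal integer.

`version` follows `flags` (1 B), `magic` (2 B), so it starts at offset 1 + 2 = 3 and occupies 2 bytes.
Bytes at offsets 3..4: 1F 15.
Little-endian: lowest address holds the least-significant byte.
Reassemble most-significant byte first: 15 1F → 0x151F.
0x151F = 5407.

5407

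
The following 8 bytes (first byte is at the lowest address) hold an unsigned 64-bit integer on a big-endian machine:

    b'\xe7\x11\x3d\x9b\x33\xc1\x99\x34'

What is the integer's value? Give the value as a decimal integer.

In big-endian order the high byte comes first in memory.
The bytes are already most-significant first: 0xE7113D9B33C19934.
0xE7113D9B33C19934 = 16650157034162985268.

16650157034162985268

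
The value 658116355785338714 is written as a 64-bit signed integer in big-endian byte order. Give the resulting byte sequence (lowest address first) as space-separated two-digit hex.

658116355785338714 in hexadecimal, padded to 64 bits, is 0x09221956B775AF5A.
Split into bytes (most-significant first): 09 22 19 56 B7 75 AF 5A.
In big-endian order the high byte comes first in memory.
So the memory order matches the most-significant-first order: 09 22 19 56 B7 75 AF 5A.

09 22 19 56 B7 75 AF 5A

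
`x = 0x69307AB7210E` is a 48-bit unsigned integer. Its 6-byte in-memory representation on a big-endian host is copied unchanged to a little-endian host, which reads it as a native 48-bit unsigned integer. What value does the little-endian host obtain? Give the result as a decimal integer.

15537974947945

Stored big-endian, the bytes at ascending addresses are 69 30 7A B7 21 0E.
Read back as little-endian, the first byte is least significant, giving 0x0E21B77A3069.
0x0E21B77A3069 = 15537974947945.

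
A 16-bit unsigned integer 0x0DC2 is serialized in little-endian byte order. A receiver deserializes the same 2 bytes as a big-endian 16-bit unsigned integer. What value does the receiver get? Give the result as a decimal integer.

Stored little-endian, the bytes at ascending addresses are C2 0D.
Read back as big-endian, the last byte is least significant, giving 0xC20D.
0xC20D = 49677.

49677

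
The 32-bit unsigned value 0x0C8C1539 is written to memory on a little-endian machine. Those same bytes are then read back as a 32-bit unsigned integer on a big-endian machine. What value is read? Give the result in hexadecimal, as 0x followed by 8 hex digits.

0x39158C0C

Stored little-endian, the bytes at ascending addresses are 39 15 8C 0C.
Read back as big-endian, the last byte is least significant, giving 0x39158C0C.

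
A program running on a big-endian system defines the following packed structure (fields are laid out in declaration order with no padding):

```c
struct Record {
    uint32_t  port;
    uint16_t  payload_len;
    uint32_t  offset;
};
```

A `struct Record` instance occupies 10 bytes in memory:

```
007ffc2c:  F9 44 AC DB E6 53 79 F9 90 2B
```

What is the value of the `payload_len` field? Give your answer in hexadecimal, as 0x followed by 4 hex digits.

`payload_len` follows `port` (4 bytes), so it starts at byte offset 4 and occupies 2 bytes.
Bytes at offsets 4..5: E6 53.
In big-endian order the high byte comes first in memory.
The bytes are already most-significant first: 0xE653.

0xE653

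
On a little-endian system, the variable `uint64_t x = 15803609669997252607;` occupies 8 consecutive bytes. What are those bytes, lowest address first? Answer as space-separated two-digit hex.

FF 4F 1D 85 43 B3 51 DB

15803609669997252607 in hexadecimal, padded to 64 bits, is 0xDB51B343851D4FFF.
Split into bytes (most-significant first): DB 51 B3 43 85 1D 4F FF.
Little-endian: lowest address holds the least-significant byte.
So at ascending addresses the bytes are FF 4F 1D 85 43 B3 51 DB.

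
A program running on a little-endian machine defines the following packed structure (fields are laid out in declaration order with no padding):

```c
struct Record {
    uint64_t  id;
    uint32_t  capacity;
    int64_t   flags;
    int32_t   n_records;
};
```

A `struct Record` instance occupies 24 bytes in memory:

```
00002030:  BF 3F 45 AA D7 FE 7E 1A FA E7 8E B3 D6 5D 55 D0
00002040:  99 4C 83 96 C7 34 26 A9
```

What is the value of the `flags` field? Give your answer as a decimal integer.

`flags` follows `id` (8 B), `capacity` (4 B), so it starts at offset 8 + 4 = 12 and occupies 8 bytes.
Bytes at offsets 12..19: D6 5D 55 D0 99 4C 83 96.
In little-endian order the low byte comes first in memory.
Reassemble most-significant byte first: 96 83 4C 99 D0 55 5D D6 → 0x96834C99D0555DD6.
Top bit is set, so as a signed 64-bit value this is 0x96834C99D0555DD6 − 2^64 = -7601147522562302506.

-7601147522562302506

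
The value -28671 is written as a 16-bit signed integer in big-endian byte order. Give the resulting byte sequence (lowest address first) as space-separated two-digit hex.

90 01

Two's complement of -28671 in 16 bits: 28671 = 0x6FFF; invert → 0x9000; add 1 → 0x9001.
Split into bytes (most-significant first): 90 01.
Big-endian: lowest address holds the most-significant byte.
So the memory order matches the most-significant-first order: 90 01.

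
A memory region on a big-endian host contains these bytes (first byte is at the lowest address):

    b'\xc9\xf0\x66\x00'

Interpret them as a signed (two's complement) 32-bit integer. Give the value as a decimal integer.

-906992128

Big-endian: lowest address holds the most-significant byte.
The bytes are already most-significant first: 0xC9F06600.
Top bit is set, so as a signed 32-bit value this is 0xC9F06600 − 2^32 = -906992128.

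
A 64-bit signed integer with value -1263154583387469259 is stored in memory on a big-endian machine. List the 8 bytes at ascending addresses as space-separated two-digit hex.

EE 78 5F 99 50 C8 8A 35

Two's complement of -1263154583387469259 in 64 bits: 1263154583387469259 = 0x1187A066AF3775CB; invert → 0xEE785F9950C88A34; add 1 → 0xEE785F9950C88A35.
Split into bytes (most-significant first): EE 78 5F 99 50 C8 8A 35.
In big-endian order the high byte comes first in memory.
So the memory order matches the most-significant-first order: EE 78 5F 99 50 C8 8A 35.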